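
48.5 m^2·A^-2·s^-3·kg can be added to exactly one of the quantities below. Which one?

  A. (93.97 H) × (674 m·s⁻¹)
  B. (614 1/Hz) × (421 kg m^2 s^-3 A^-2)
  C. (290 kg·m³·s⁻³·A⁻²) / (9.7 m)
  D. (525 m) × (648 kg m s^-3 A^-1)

C.

Reference: kg·m²·s⁻³·A⁻².
Each option:
  A. [kg·m²·s⁻²·A⁻²] · [m·s⁻¹] = kg·m³·s⁻³·A⁻²
  B. [s] · [kg·m²·s⁻³·A⁻²] = kg·m²·s⁻²·A⁻²
  C. [kg·m³·s⁻³·A⁻²] / [m] = kg·m²·s⁻³·A⁻²  ← same
  D. [m] · [kg·m·s⁻³·A⁻¹] = kg·m²·s⁻³·A⁻¹
Only C. matches kg·m²·s⁻³·A⁻².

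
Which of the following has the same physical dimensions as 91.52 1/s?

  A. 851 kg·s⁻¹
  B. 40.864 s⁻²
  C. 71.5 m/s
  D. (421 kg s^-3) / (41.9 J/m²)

Reference: s⁻¹.
Each option:
  A. kg·s⁻¹
  B. s⁻²
  C. m·s⁻¹
  D. [kg·s⁻³] / [kg·s⁻²] = s⁻¹  ← same
Only D. matches s⁻¹.

D.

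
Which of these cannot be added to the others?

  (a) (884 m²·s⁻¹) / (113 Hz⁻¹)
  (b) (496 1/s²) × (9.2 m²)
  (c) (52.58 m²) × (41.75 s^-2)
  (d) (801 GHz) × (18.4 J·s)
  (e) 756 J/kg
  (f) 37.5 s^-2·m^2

(d)

Dimensions:
  (a) [m²·s⁻¹] / [s] = m²·s⁻²
  (b) [s⁻²] · [m²] = m²·s⁻²
  (c) [m²] · [s⁻²] = m²·s⁻²
  (d) [s⁻¹] · [kg·m²·s⁻¹] = kg·m²·s⁻²
  (e) J·kg⁻¹ = N·m·kg⁻¹ = m²·s⁻²
  (f) m²·s⁻²
All reduce to m²·s⁻² except (d), which is kg·m²·s⁻².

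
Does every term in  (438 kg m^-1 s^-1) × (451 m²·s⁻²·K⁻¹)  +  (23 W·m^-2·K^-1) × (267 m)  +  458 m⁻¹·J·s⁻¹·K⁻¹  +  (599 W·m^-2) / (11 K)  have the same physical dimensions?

No

Dimensions:
  (438 kg m^-1 s^-1) × (451 m²·s⁻²·K⁻¹):  [kg·m⁻¹·s⁻¹] · [m²·s⁻²·K⁻¹] = kg·m·s⁻³·K⁻¹
  (23 W·m^-2·K^-1) × (267 m):  [kg·s⁻³·K⁻¹] · [m] = kg·m·s⁻³·K⁻¹
  458 m⁻¹·J·s⁻¹·K⁻¹:  J·s⁻¹·m⁻¹·K⁻¹ = N·m·s⁻¹·m⁻¹·K⁻¹ = kg·m·s⁻³·K⁻¹
  (599 W·m^-2) / (11 K):  [kg·s⁻³] / [K] = kg·s⁻³·K⁻¹
The terms do not share a single dimension (kg·m·s⁻³·K⁻¹ vs kg·s⁻³·K⁻¹).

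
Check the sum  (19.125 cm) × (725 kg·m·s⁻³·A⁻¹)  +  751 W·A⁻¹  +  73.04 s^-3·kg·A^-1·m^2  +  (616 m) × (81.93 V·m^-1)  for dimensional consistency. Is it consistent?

In SI base units:
  (19.125 cm) × (725 kg·m·s⁻³·A⁻¹):  [m] · [kg·m·s⁻³·A⁻¹] = kg·m²·s⁻³·A⁻¹
  751 W·A⁻¹:  W·A⁻¹ = J·s⁻¹·A⁻¹ = kg·m²·s⁻³·A⁻¹
  73.04 s^-3·kg·A^-1·m^2:  kg·m²·s⁻³·A⁻¹
  (616 m) × (81.93 V·m^-1):  [m] · [kg·m·s⁻³·A⁻¹] = kg·m²·s⁻³·A⁻¹
Every term reduces to kg·m²·s⁻³·A⁻¹.

Yes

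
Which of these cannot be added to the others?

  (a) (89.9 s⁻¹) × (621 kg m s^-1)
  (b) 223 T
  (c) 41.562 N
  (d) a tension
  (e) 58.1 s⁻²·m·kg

(b)

Work out the base dimensions of each:
  (a) [s⁻¹] · [kg·m·s⁻¹] = kg·m·s⁻²
  (b) T = Wb·m⁻² = kg·s⁻²·A⁻¹
  (c) N = kg·m·s⁻²
  (d) [tension] = kg·m·s⁻²
  (e) kg·m·s⁻²
All reduce to kg·m·s⁻² except (b), which is kg·s⁻²·A⁻¹.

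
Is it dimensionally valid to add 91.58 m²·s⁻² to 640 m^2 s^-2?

Yes

In SI base units:
  91.58 m²·s⁻²:  m²·s⁻²
  640 m^2 s^-2:  m²·s⁻²
Both are m²·s⁻², so they have the same dimensions and can be added.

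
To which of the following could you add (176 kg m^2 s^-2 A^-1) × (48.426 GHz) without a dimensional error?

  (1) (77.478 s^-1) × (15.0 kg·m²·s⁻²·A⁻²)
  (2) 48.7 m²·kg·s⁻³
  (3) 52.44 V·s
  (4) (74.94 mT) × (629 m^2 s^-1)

Reference: [kg·m²·s⁻²·A⁻¹] · [s⁻¹] = kg·m²·s⁻³·A⁻¹.
Each option:
  (1) [s⁻¹] · [kg·m²·s⁻²·A⁻²] = kg·m²·s⁻³·A⁻²
  (2) kg·m²·s⁻³
  (3) V·s = J·C⁻¹·s = kg·m²·s⁻²·A⁻¹
  (4) [kg·s⁻²·A⁻¹] · [m²·s⁻¹] = kg·m²·s⁻³·A⁻¹  ← same
Only (4) matches kg·m²·s⁻³·A⁻¹.

(4)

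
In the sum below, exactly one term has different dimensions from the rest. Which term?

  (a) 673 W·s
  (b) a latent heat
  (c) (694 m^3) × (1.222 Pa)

Expand each in SI base units:
  (a) W·s = J·s⁻¹·s = kg·m²·s⁻²
  (b) [latent heat] = m²·s⁻²
  (c) [m³] · [kg·m⁻¹·s⁻²] = kg·m²·s⁻²
All reduce to kg·m²·s⁻² except (b), which is m²·s⁻².

(b)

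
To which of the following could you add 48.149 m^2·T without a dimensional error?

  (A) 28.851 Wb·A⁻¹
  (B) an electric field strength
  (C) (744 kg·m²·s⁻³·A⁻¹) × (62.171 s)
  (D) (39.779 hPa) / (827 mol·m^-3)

Reference: T·m² = Wb·m⁻²·m² = kg·m²·s⁻²·A⁻¹.
Each option:
  (A) Wb·A⁻¹ = V·s·A⁻¹ = kg·m²·s⁻²·A⁻²
  (B) [electric field strength] = kg·m·s⁻³·A⁻¹
  (C) [kg·m²·s⁻³·A⁻¹] · [s] = kg·m²·s⁻²·A⁻¹  ← same
  (D) [kg·m⁻¹·s⁻²] / [m⁻³·mol] = kg·m²·s⁻²·mol⁻¹
Only (C) matches kg·m²·s⁻²·A⁻¹.

(C)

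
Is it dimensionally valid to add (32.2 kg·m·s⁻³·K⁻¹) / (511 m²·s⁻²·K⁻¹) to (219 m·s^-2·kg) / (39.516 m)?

In SI base units:
  (32.2 kg·m·s⁻³·K⁻¹) / (511 m²·s⁻²·K⁻¹):  [kg·m·s⁻³·K⁻¹] / [m²·s⁻²·K⁻¹] = kg·m⁻¹·s⁻¹
  (219 m·s^-2·kg) / (39.516 m):  [kg·m·s⁻²] / [m] = kg·s⁻²
kg·m⁻¹·s⁻¹ ≠ kg·s⁻², so they cannot be added.

No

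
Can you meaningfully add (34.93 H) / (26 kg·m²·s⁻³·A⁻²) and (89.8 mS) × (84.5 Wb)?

No

Reduce each to base SI dimensions:
  (34.93 H) / (26 kg·m²·s⁻³·A⁻²):  [kg·m²·s⁻²·A⁻²] / [kg·m²·s⁻³·A⁻²] = s
  (89.8 mS) × (84.5 Wb):  [kg⁻¹·m⁻²·s³·A²] · [kg·m²·s⁻²·A⁻¹] = s·A
s ≠ s·A, so they cannot be added.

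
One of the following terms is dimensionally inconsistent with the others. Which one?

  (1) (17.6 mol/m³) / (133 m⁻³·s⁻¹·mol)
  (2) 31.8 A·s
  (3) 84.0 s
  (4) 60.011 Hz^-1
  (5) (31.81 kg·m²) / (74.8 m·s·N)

Expand each in SI base units:
  (1) [m⁻³·mol] / [m⁻³·s⁻¹·mol] = s
  (2) A·s = s·A
  (3) s
  (4) Hz⁻¹ = (s⁻¹)⁻¹ = s
  (5) [kg·m²] / [kg·m²·s⁻¹] = s
All reduce to s except (2), which is s·A.

(2)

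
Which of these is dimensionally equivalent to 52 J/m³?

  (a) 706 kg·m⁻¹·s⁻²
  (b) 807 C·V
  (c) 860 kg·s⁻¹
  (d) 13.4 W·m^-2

Reference: J·m⁻³ = N·m·m⁻³ = kg·m⁻¹·s⁻².
Each option:
  (a) kg·m⁻¹·s⁻²  ← same
  (b) C·V = s·A·J·C⁻¹ = kg·m²·s⁻²
  (c) kg·s⁻¹
  (d) W·m⁻² = J·s⁻¹·m⁻² = kg·s⁻³
Only (a) matches kg·m⁻¹·s⁻².

(a)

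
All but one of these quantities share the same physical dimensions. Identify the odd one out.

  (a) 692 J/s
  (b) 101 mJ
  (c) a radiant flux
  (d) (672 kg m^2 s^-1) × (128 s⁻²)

(b)

Expand each in SI base units:
  (a) J·s⁻¹ = N·m·s⁻¹ = kg·m²·s⁻³
  (b) J = N·m = kg·m²·s⁻²
  (c) [radiant flux] = kg·m²·s⁻³
  (d) [kg·m²·s⁻¹] · [s⁻²] = kg·m²·s⁻³
All reduce to kg·m²·s⁻³ except (b), which is kg·m²·s⁻².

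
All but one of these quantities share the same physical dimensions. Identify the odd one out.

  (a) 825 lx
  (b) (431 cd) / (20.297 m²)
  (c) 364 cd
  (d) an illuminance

Work out the base dimensions of each:
  (a) lx = lm·m⁻² = m⁻²·cd
  (b) [cd] / [m²] = m⁻²·cd
  (c) cd
  (d) [illuminance] = m⁻²·cd
All reduce to m⁻²·cd except (c), which is cd.

(c)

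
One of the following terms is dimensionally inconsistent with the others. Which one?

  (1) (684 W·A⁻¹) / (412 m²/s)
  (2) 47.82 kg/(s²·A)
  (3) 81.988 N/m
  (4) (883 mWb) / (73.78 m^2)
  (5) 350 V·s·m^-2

Reduce each to base SI dimensions:
  (1) [kg·m²·s⁻³·A⁻¹] / [m²·s⁻¹] = kg·s⁻²·A⁻¹
  (2) kg·s⁻²·A⁻¹
  (3) N·m⁻¹ = kg·m·s⁻²·m⁻¹ = kg·s⁻²
  (4) [kg·m²·s⁻²·A⁻¹] / [m²] = kg·s⁻²·A⁻¹
  (5) V·s·m⁻² = J·C⁻¹·s·m⁻² = kg·s⁻²·A⁻¹
All reduce to kg·s⁻²·A⁻¹ except (3), which is kg·s⁻².

(3)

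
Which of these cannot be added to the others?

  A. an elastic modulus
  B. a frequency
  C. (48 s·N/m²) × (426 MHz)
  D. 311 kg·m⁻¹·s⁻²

B.

Reduce each to base SI dimensions:
  A. [elastic modulus] = kg·m⁻¹·s⁻²
  B. [frequency] = s⁻¹
  C. [kg·m⁻¹·s⁻¹] · [s⁻¹] = kg·m⁻¹·s⁻²
  D. kg·m⁻¹·s⁻²
All reduce to kg·m⁻¹·s⁻² except B., which is s⁻¹.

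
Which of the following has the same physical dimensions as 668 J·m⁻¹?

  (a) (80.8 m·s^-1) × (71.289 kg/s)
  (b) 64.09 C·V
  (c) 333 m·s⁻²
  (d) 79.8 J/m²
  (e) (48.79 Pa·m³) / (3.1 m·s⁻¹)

(a)

Reference: J·m⁻¹ = N·m·m⁻¹ = kg·m·s⁻².
Each option:
  (a) [m·s⁻¹] · [kg·s⁻¹] = kg·m·s⁻²  ← same
  (b) C·V = s·A·J·C⁻¹ = kg·m²·s⁻²
  (c) m·s⁻²
  (d) J·m⁻² = N·m·m⁻² = kg·s⁻²
  (e) [kg·m²·s⁻²] / [m·s⁻¹] = kg·m·s⁻¹
Only (a) matches kg·m·s⁻².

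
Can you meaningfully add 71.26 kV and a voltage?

Yes

Reduce each to base SI dimensions:
  71.26 kV:  V = J·C⁻¹ = kg·m²·s⁻³·A⁻¹
  a voltage:  [voltage] = kg·m²·s⁻³·A⁻¹
Both are kg·m²·s⁻³·A⁻¹, so they have the same dimensions and can be added.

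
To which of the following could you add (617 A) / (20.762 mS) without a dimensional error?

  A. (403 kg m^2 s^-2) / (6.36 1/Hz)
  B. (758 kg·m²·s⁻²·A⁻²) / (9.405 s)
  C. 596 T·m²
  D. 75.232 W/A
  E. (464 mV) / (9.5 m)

D.

Reference: [A] / [kg⁻¹·m⁻²·s³·A²] = kg·m²·s⁻³·A⁻¹.
Each option:
  A. [kg·m²·s⁻²] / [s] = kg·m²·s⁻³
  B. [kg·m²·s⁻²·A⁻²] / [s] = kg·m²·s⁻³·A⁻²
  C. T·m² = Wb·m⁻²·m² = kg·m²·s⁻²·A⁻¹
  D. W·A⁻¹ = J·s⁻¹·A⁻¹ = kg·m²·s⁻³·A⁻¹  ← same
  E. [kg·m²·s⁻³·A⁻¹] / [m] = kg·m·s⁻³·A⁻¹
Only D. matches kg·m²·s⁻³·A⁻¹.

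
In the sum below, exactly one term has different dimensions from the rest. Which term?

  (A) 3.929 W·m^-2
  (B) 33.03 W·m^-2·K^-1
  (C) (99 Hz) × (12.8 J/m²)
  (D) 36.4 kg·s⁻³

(B)

In SI base units:
  (A) W·m⁻² = J·s⁻¹·m⁻² = kg·s⁻³
  (B) W·m⁻²·K⁻¹ = J·s⁻¹·m⁻²·K⁻¹ = kg·s⁻³·K⁻¹
  (C) [s⁻¹] · [kg·s⁻²] = kg·s⁻³
  (D) kg·s⁻³
All reduce to kg·s⁻³ except (B), which is kg·s⁻³·K⁻¹.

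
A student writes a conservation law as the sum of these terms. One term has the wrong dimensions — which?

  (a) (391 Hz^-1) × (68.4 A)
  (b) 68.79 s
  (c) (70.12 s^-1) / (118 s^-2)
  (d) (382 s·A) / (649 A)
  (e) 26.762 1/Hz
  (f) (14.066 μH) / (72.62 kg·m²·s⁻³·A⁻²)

(a)

Work out the base dimensions of each:
  (a) [s] · [A] = s·A
  (b) s
  (c) [s⁻¹] / [s⁻²] = s
  (d) [s·A] / [A] = s
  (e) Hz⁻¹ = (s⁻¹)⁻¹ = s
  (f) [kg·m²·s⁻²·A⁻²] / [kg·m²·s⁻³·A⁻²] = s
All reduce to s except (a), which is s·A.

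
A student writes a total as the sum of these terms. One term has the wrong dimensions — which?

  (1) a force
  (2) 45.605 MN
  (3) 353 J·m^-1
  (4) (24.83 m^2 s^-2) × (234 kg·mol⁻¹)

(4)

Expand each in SI base units:
  (1) [force] = kg·m·s⁻²
  (2) N = kg·m·s⁻²
  (3) J·m⁻¹ = N·m·m⁻¹ = kg·m·s⁻²
  (4) [m²·s⁻²] · [kg·mol⁻¹] = kg·m²·s⁻²·mol⁻¹
All reduce to kg·m·s⁻² except (4), which is kg·m²·s⁻²·mol⁻¹.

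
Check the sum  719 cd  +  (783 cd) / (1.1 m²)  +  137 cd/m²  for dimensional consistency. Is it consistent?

No

Dimensions:
  719 cd:  cd
  (783 cd) / (1.1 m²):  [cd] / [m²] = m⁻²·cd
  137 cd/m²:  cd·m⁻² = m⁻²·cd
The terms do not share a single dimension (cd vs m⁻²·cd).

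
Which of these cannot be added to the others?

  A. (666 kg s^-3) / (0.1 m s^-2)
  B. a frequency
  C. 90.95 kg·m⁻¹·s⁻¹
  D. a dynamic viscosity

B.

Reduce each to base SI dimensions:
  A. [kg·s⁻³] / [m·s⁻²] = kg·m⁻¹·s⁻¹
  B. [frequency] = s⁻¹
  C. kg·m⁻¹·s⁻¹
  D. [dynamic viscosity] = kg·m⁻¹·s⁻¹
All reduce to kg·m⁻¹·s⁻¹ except B., which is s⁻¹.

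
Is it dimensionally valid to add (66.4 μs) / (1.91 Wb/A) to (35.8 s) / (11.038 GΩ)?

No

In SI base units:
  (66.4 μs) / (1.91 Wb/A):  [s] / [kg·m²·s⁻²·A⁻²] = kg⁻¹·m⁻²·s³·A²
  (35.8 s) / (11.038 GΩ):  [s] / [kg·m²·s⁻³·A⁻²] = kg⁻¹·m⁻²·s⁴·A²
kg⁻¹·m⁻²·s³·A² ≠ kg⁻¹·m⁻²·s⁴·A², so they cannot be added.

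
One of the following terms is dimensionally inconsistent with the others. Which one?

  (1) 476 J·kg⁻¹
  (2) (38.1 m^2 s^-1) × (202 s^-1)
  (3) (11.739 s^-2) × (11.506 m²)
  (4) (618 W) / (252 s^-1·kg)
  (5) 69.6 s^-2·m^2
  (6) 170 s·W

(6)

Reduce each to base SI dimensions:
  (1) J·kg⁻¹ = N·m·kg⁻¹ = m²·s⁻²
  (2) [m²·s⁻¹] · [s⁻¹] = m²·s⁻²
  (3) [s⁻²] · [m²] = m²·s⁻²
  (4) [kg·m²·s⁻³] / [kg·s⁻¹] = m²·s⁻²
  (5) m²·s⁻²
  (6) W·s = J·s⁻¹·s = kg·m²·s⁻²
All reduce to m²·s⁻² except (6), which is kg·m²·s⁻².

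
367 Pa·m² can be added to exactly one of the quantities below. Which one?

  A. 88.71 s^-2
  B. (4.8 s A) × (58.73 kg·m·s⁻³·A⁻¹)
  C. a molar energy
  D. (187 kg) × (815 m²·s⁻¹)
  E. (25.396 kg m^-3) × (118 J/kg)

Reference: Pa·m² = N·m⁻²·m² = kg·m·s⁻².
Each option:
  A. s⁻²
  B. [s·A] · [kg·m·s⁻³·A⁻¹] = kg·m·s⁻²  ← same
  C. [molar energy] = kg·m²·s⁻²·mol⁻¹
  D. [kg] · [m²·s⁻¹] = kg·m²·s⁻¹
  E. [kg·m⁻³] · [m²·s⁻²] = kg·m⁻¹·s⁻²
Only B. matches kg·m·s⁻².

B.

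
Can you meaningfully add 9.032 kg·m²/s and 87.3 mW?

Work out the base dimensions of each:
  9.032 kg·m²/s:  kg·m²·s⁻¹
  87.3 mW:  W = J·s⁻¹ = kg·m²·s⁻³
kg·m²·s⁻¹ ≠ kg·m²·s⁻³, so they cannot be added.

No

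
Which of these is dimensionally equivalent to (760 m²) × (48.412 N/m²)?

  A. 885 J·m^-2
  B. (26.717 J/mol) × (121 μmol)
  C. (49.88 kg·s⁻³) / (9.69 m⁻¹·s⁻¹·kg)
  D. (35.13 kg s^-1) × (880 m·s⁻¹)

D.

Reference: [m²] · [kg·m⁻¹·s⁻²] = kg·m·s⁻².
Each option:
  A. J·m⁻² = N·m·m⁻² = kg·s⁻²
  B. [kg·m²·s⁻²·mol⁻¹] · [mol] = kg·m²·s⁻²
  C. [kg·s⁻³] / [kg·m⁻¹·s⁻¹] = m·s⁻²
  D. [kg·s⁻¹] · [m·s⁻¹] = kg·m·s⁻²  ← same
Only D. matches kg·m·s⁻².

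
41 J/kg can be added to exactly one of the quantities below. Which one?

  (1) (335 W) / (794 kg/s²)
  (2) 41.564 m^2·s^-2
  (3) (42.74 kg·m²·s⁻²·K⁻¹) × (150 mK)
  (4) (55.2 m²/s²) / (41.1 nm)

(2)

Reference: J·kg⁻¹ = N·m·kg⁻¹ = m²·s⁻².
Each option:
  (1) [kg·m²·s⁻³] / [kg·s⁻²] = m²·s⁻¹
  (2) m²·s⁻²  ← same
  (3) [kg·m²·s⁻²·K⁻¹] · [K] = kg·m²·s⁻²
  (4) [m²·s⁻²] / [m] = m·s⁻²
Only (2) matches m²·s⁻².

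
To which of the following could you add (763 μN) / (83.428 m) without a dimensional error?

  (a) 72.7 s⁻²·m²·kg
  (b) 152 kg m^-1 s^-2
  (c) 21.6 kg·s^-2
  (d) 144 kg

(c)

Reference: [kg·m·s⁻²] / [m] = kg·s⁻².
Each option:
  (a) kg·m²·s⁻²
  (b) kg·m⁻¹·s⁻²
  (c) kg·s⁻²  ← same
  (d) kg
Only (c) matches kg·s⁻².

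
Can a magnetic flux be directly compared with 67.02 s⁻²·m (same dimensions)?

No

In SI base units:
  a magnetic flux:  [magnetic flux] = kg·m²·s⁻²·A⁻¹
  67.02 s⁻²·m:  m·s⁻²
kg·m²·s⁻²·A⁻¹ ≠ m·s⁻², so they cannot be added.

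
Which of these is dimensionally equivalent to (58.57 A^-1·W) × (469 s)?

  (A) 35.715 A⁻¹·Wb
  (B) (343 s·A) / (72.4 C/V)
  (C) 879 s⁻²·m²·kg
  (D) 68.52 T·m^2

(D)

Reference: [kg·m²·s⁻³·A⁻¹] · [s] = kg·m²·s⁻²·A⁻¹.
Each option:
  (A) Wb·A⁻¹ = V·s·A⁻¹ = kg·m²·s⁻²·A⁻²
  (B) [s·A] / [kg⁻¹·m⁻²·s⁴·A²] = kg·m²·s⁻³·A⁻¹
  (C) kg·m²·s⁻²
  (D) T·m² = Wb·m⁻²·m² = kg·m²·s⁻²·A⁻¹  ← same
Only (D) matches kg·m²·s⁻²·A⁻¹.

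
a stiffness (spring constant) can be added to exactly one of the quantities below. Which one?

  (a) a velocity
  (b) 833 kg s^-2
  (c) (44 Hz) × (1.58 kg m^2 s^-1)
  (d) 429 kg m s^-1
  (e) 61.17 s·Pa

(b)

Reference: [stiffness (spring constant)] = kg·s⁻².
Each option:
  (a) [velocity] = m·s⁻¹
  (b) kg·s⁻²  ← same
  (c) [s⁻¹] · [kg·m²·s⁻¹] = kg·m²·s⁻²
  (d) kg·m·s⁻¹
  (e) Pa·s = N·m⁻²·s = kg·m⁻¹·s⁻¹
Only (b) matches kg·s⁻².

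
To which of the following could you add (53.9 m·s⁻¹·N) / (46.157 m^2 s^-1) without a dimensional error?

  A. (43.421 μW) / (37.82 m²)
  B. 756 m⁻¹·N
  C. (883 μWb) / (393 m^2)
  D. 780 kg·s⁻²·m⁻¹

Reference: [kg·m²·s⁻³] / [m²·s⁻¹] = kg·s⁻².
Each option:
  A. [kg·m²·s⁻³] / [m²] = kg·s⁻³
  B. N·m⁻¹ = kg·m·s⁻²·m⁻¹ = kg·s⁻²  ← same
  C. [kg·m²·s⁻²·A⁻¹] / [m²] = kg·s⁻²·A⁻¹
  D. kg·m⁻¹·s⁻²
Only B. matches kg·s⁻².

B.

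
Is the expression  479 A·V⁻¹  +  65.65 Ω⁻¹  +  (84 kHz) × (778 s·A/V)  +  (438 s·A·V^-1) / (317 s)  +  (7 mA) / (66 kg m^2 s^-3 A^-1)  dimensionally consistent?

Dimensions:
  479 A·V⁻¹:  A·V⁻¹ = A·(J·C⁻¹)⁻¹ = kg⁻¹·m⁻²·s³·A²
  65.65 Ω⁻¹:  Ω⁻¹ = (V·A⁻¹)⁻¹ = kg⁻¹·m⁻²·s³·A²
  (84 kHz) × (778 s·A/V):  [s⁻¹] · [kg⁻¹·m⁻²·s⁴·A²] = kg⁻¹·m⁻²·s³·A²
  (438 s·A·V^-1) / (317 s):  [kg⁻¹·m⁻²·s⁴·A²] / [s] = kg⁻¹·m⁻²·s³·A²
  (7 mA) / (66 kg m^2 s^-3 A^-1):  [A] / [kg·m²·s⁻³·A⁻¹] = kg⁻¹·m⁻²·s³·A²
Every term reduces to kg⁻¹·m⁻²·s³·A².

Yes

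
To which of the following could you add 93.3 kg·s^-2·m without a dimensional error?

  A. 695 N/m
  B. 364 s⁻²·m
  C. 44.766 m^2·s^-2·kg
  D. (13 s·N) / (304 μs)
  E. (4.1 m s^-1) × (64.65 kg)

Reference: kg·m·s⁻².
Each option:
  A. N·m⁻¹ = kg·m·s⁻²·m⁻¹ = kg·s⁻²
  B. m·s⁻²
  C. kg·m²·s⁻²
  D. [kg·m·s⁻¹] / [s] = kg·m·s⁻²  ← same
  E. [m·s⁻¹] · [kg] = kg·m·s⁻¹
Only D. matches kg·m·s⁻².

D.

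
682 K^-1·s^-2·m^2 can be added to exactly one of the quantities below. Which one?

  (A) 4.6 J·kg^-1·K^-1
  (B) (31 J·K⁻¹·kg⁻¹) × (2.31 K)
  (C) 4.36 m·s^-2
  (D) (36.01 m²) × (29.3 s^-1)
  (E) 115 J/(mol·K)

(A)

Reference: m²·s⁻²·K⁻¹.
Each option:
  (A) J·kg⁻¹·K⁻¹ = N·m·kg⁻¹·K⁻¹ = m²·s⁻²·K⁻¹  ← same
  (B) [m²·s⁻²·K⁻¹] · [K] = m²·s⁻²
  (C) m·s⁻²
  (D) [m²] · [s⁻¹] = m²·s⁻¹
  (E) J·mol⁻¹·K⁻¹ = N·m·mol⁻¹·K⁻¹ = kg·m²·s⁻²·K⁻¹·mol⁻¹
Only (A) matches m²·s⁻²·K⁻¹.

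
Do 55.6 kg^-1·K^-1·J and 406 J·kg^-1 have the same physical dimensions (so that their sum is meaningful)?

Expand each in SI base units:
  55.6 kg^-1·K^-1·J:  J·kg⁻¹·K⁻¹ = N·m·kg⁻¹·K⁻¹ = m²·s⁻²·K⁻¹
  406 J·kg^-1:  J·kg⁻¹ = N·m·kg⁻¹ = m²·s⁻²
m²·s⁻²·K⁻¹ ≠ m²·s⁻², so they cannot be added.

No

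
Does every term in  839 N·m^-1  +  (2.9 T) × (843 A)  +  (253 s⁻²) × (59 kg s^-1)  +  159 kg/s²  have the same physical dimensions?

In SI base units:
  839 N·m^-1:  N·m⁻¹ = kg·m·s⁻²·m⁻¹ = kg·s⁻²
  (2.9 T) × (843 A):  [kg·s⁻²·A⁻¹] · [A] = kg·s⁻²
  (253 s⁻²) × (59 kg s^-1):  [s⁻²] · [kg·s⁻¹] = kg·s⁻³
  159 kg/s²:  kg·s⁻²
The terms do not share a single dimension (kg·s⁻² vs kg·s⁻³).

No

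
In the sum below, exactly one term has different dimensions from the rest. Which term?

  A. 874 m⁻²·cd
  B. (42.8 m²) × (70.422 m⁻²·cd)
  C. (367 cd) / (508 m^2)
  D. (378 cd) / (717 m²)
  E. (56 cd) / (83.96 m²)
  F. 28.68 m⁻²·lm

B.

Expand each in SI base units:
  A. cd·m⁻² = m⁻²·cd
  B. [m²] · [m⁻²·cd] = cd
  C. [cd] / [m²] = m⁻²·cd
  D. [cd] / [m²] = m⁻²·cd
  E. [cd] / [m²] = m⁻²·cd
  F. lm·m⁻² = cd·m⁻² = m⁻²·cd
All reduce to m⁻²·cd except B., which is cd.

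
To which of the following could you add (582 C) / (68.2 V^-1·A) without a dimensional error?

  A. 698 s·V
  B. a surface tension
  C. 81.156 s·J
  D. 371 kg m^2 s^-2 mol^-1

A.

Reference: [s·A] / [kg⁻¹·m⁻²·s³·A²] = kg·m²·s⁻²·A⁻¹.
Each option:
  A. V·s = J·C⁻¹·s = kg·m²·s⁻²·A⁻¹  ← same
  B. [surface tension] = kg·s⁻²
  C. J·s = N·m·s = kg·m²·s⁻¹
  D. kg·m²·s⁻²·mol⁻¹
Only A. matches kg·m²·s⁻²·A⁻¹.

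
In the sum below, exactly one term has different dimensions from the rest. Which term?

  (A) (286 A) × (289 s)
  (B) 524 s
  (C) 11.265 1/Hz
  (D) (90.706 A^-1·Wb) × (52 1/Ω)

Reduce each to base SI dimensions:
  (A) [A] · [s] = s·A
  (B) s
  (C) Hz⁻¹ = (s⁻¹)⁻¹ = s
  (D) [kg·m²·s⁻²·A⁻²] · [kg⁻¹·m⁻²·s³·A²] = s
All reduce to s except (A), which is s·A.

(A)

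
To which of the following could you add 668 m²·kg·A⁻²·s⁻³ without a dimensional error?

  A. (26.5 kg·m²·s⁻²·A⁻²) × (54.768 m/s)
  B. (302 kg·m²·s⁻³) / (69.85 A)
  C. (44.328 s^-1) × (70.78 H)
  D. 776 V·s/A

C.

Reference: kg·m²·s⁻³·A⁻².
Each option:
  A. [kg·m²·s⁻²·A⁻²] · [m·s⁻¹] = kg·m³·s⁻³·A⁻²
  B. [kg·m²·s⁻³] / [A] = kg·m²·s⁻³·A⁻¹
  C. [s⁻¹] · [kg·m²·s⁻²·A⁻²] = kg·m²·s⁻³·A⁻²  ← same
  D. V·s·A⁻¹ = J·C⁻¹·s·A⁻¹ = kg·m²·s⁻²·A⁻²
Only C. matches kg·m²·s⁻³·A⁻².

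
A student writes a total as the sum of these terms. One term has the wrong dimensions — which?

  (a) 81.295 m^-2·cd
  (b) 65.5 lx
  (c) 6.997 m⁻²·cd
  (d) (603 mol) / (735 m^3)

(d)

Work out the base dimensions of each:
  (a) cd·m⁻² = m⁻²·cd
  (b) lx = lm·m⁻² = m⁻²·cd
  (c) m⁻²·cd
  (d) [mol] / [m³] = m⁻³·mol
All reduce to m⁻²·cd except (d), which is m⁻³·mol.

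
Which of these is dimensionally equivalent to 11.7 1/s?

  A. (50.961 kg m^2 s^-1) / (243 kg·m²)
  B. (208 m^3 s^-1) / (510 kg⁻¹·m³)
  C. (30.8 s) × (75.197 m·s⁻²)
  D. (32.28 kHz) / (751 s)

Reference: s⁻¹.
Each option:
  A. [kg·m²·s⁻¹] / [kg·m²] = s⁻¹  ← same
  B. [m³·s⁻¹] / [kg⁻¹·m³] = kg·s⁻¹
  C. [s] · [m·s⁻²] = m·s⁻¹
  D. [s⁻¹] / [s] = s⁻²
Only A. matches s⁻¹.

A.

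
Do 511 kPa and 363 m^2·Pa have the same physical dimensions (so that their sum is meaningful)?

No

Dimensions:
  511 kPa:  Pa = N·m⁻² = kg·m⁻¹·s⁻²
  363 m^2·Pa:  Pa·m² = N·m⁻²·m² = kg·m·s⁻²
kg·m⁻¹·s⁻² ≠ kg·m·s⁻², so they cannot be added.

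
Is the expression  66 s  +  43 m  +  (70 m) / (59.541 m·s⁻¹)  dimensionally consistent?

Expand each in SI base units:
  66 s:  s
  43 m:  m
  (70 m) / (59.541 m·s⁻¹):  [m] / [m·s⁻¹] = s
The terms do not share a single dimension (m vs s).

No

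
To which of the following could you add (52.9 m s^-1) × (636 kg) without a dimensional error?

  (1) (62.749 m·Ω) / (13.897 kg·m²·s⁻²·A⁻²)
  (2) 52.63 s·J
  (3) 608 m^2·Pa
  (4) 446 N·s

(4)

Reference: [m·s⁻¹] · [kg] = kg·m·s⁻¹.
Each option:
  (1) [kg·m³·s⁻³·A⁻²] / [kg·m²·s⁻²·A⁻²] = m·s⁻¹
  (2) J·s = N·m·s = kg·m²·s⁻¹
  (3) Pa·m² = N·m⁻²·m² = kg·m·s⁻²
  (4) N·s = kg·m·s⁻²·s = kg·m·s⁻¹  ← same
Only (4) matches kg·m·s⁻¹.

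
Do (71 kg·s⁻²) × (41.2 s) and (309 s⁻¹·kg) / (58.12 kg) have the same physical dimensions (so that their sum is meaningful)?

No

Dimensions:
  (71 kg·s⁻²) × (41.2 s):  [kg·s⁻²] · [s] = kg·s⁻¹
  (309 s⁻¹·kg) / (58.12 kg):  [kg·s⁻¹] / [kg] = s⁻¹
kg·s⁻¹ ≠ s⁻¹, so they cannot be added.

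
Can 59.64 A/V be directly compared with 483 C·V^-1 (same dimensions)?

No

Reduce each to base SI dimensions:
  59.64 A/V:  A·V⁻¹ = A·(J·C⁻¹)⁻¹ = kg⁻¹·m⁻²·s³·A²
  483 C·V^-1:  C·V⁻¹ = s·A·(J·C⁻¹)⁻¹ = kg⁻¹·m⁻²·s⁴·A²
kg⁻¹·m⁻²·s³·A² ≠ kg⁻¹·m⁻²·s⁴·A², so they cannot be added.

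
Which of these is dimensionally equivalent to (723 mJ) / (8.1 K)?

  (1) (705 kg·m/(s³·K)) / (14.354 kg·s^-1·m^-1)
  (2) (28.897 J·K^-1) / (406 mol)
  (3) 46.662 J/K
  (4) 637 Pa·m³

Reference: [kg·m²·s⁻²] / [K] = kg·m²·s⁻²·K⁻¹.
Each option:
  (1) [kg·m·s⁻³·K⁻¹] / [kg·m⁻¹·s⁻¹] = m²·s⁻²·K⁻¹
  (2) [kg·m²·s⁻²·K⁻¹] / [mol] = kg·m²·s⁻²·K⁻¹·mol⁻¹
  (3) J·K⁻¹ = N·m·K⁻¹ = kg·m²·s⁻²·K⁻¹  ← same
  (4) Pa·m³ = N·m⁻²·m³ = kg·m²·s⁻²
Only (3) matches kg·m²·s⁻²·K⁻¹.

(3)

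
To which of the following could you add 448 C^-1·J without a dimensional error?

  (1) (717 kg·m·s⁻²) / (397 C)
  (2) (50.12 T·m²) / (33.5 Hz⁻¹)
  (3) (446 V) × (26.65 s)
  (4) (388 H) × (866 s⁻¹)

Reference: J·C⁻¹ = N·m·(s·A)⁻¹ = kg·m²·s⁻³·A⁻¹.
Each option:
  (1) [kg·m·s⁻²] / [s·A] = kg·m·s⁻³·A⁻¹
  (2) [kg·m²·s⁻²·A⁻¹] / [s] = kg·m²·s⁻³·A⁻¹  ← same
  (3) [kg·m²·s⁻³·A⁻¹] · [s] = kg·m²·s⁻²·A⁻¹
  (4) [kg·m²·s⁻²·A⁻²] · [s⁻¹] = kg·m²·s⁻³·A⁻²
Only (2) matches kg·m²·s⁻³·A⁻¹.

(2)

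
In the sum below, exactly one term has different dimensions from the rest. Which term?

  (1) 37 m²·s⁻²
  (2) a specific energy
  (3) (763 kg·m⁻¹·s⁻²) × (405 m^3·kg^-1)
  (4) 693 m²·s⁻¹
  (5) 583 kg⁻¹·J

In SI base units:
  (1) m²·s⁻²
  (2) [specific energy] = m²·s⁻²
  (3) [kg·m⁻¹·s⁻²] · [kg⁻¹·m³] = m²·s⁻²
  (4) m²·s⁻¹
  (5) J·kg⁻¹ = N·m·kg⁻¹ = m²·s⁻²
All reduce to m²·s⁻² except (4), which is m²·s⁻¹.

(4)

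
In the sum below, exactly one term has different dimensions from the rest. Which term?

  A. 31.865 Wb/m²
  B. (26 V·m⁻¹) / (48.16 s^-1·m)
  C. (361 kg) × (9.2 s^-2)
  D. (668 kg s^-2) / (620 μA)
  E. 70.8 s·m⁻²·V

Dimensions:
  A. Wb·m⁻² = V·s·m⁻² = kg·s⁻²·A⁻¹
  B. [kg·m·s⁻³·A⁻¹] / [m·s⁻¹] = kg·s⁻²·A⁻¹
  C. [kg] · [s⁻²] = kg·s⁻²
  D. [kg·s⁻²] / [A] = kg·s⁻²·A⁻¹
  E. V·s·m⁻² = J·C⁻¹·s·m⁻² = kg·s⁻²·A⁻¹
All reduce to kg·s⁻²·A⁻¹ except C., which is kg·s⁻².

C.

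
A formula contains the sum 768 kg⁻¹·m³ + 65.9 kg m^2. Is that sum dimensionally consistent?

No

In SI base units:
  768 kg⁻¹·m³:  kg⁻¹·m³
  65.9 kg m^2:  kg·m²
kg⁻¹·m³ ≠ kg·m², so they cannot be added.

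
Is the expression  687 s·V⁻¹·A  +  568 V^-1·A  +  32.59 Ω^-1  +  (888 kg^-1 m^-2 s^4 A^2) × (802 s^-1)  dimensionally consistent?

Dimensions:
  687 s·V⁻¹·A:  A·s·V⁻¹ = A·s·(J·C⁻¹)⁻¹ = kg⁻¹·m⁻²·s⁴·A²
  568 V^-1·A:  A·V⁻¹ = A·(J·C⁻¹)⁻¹ = kg⁻¹·m⁻²·s³·A²
  32.59 Ω^-1:  Ω⁻¹ = (V·A⁻¹)⁻¹ = kg⁻¹·m⁻²·s³·A²
  (888 kg^-1 m^-2 s^4 A^2) × (802 s^-1):  [kg⁻¹·m⁻²·s⁴·A²] · [s⁻¹] = kg⁻¹·m⁻²·s³·A²
The terms do not share a single dimension (kg⁻¹·m⁻²·s³·A² vs kg⁻¹·m⁻²·s⁴·A²).

No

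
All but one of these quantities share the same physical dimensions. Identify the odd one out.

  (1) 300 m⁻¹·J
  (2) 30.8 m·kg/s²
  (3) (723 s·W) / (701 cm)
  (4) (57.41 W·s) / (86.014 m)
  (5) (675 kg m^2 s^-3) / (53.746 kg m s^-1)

(5)

Reduce each to base SI dimensions:
  (1) J·m⁻¹ = N·m·m⁻¹ = kg·m·s⁻²
  (2) kg·m·s⁻²
  (3) [kg·m²·s⁻²] / [m] = kg·m·s⁻²
  (4) [kg·m²·s⁻²] / [m] = kg·m·s⁻²
  (5) [kg·m²·s⁻³] / [kg·m·s⁻¹] = m·s⁻²
All reduce to kg·m·s⁻² except (5), which is m·s⁻².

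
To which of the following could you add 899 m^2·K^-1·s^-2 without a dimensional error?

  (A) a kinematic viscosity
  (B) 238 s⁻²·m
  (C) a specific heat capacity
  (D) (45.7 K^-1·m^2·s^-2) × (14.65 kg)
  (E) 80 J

(C)

Reference: m²·s⁻²·K⁻¹.
Each option:
  (A) [kinematic viscosity] = m²·s⁻¹
  (B) m·s⁻²
  (C) [specific heat capacity] = m²·s⁻²·K⁻¹  ← same
  (D) [m²·s⁻²·K⁻¹] · [kg] = kg·m²·s⁻²·K⁻¹
  (E) J = N·m = kg·m²·s⁻²
Only (C) matches m²·s⁻²·K⁻¹.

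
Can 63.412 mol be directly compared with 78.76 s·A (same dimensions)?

No

Expand each in SI base units:
  63.412 mol:  mol
  78.76 s·A:  s·A
mol ≠ s·A, so they cannot be added.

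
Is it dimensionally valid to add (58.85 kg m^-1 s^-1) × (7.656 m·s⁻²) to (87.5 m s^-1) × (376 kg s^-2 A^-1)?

No

Work out the base dimensions of each:
  (58.85 kg m^-1 s^-1) × (7.656 m·s⁻²):  [kg·m⁻¹·s⁻¹] · [m·s⁻²] = kg·s⁻³
  (87.5 m s^-1) × (376 kg s^-2 A^-1):  [m·s⁻¹] · [kg·s⁻²·A⁻¹] = kg·m·s⁻³·A⁻¹
kg·s⁻³ ≠ kg·m·s⁻³·A⁻¹, so they cannot be added.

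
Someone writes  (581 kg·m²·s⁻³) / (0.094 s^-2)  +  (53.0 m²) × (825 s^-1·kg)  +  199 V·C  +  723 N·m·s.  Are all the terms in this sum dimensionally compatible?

No

Work out the base dimensions of each:
  (581 kg·m²·s⁻³) / (0.094 s^-2):  [kg·m²·s⁻³] / [s⁻²] = kg·m²·s⁻¹
  (53.0 m²) × (825 s^-1·kg):  [m²] · [kg·s⁻¹] = kg·m²·s⁻¹
  199 V·C:  C·V = s·A·J·C⁻¹ = kg·m²·s⁻²
  723 N·m·s:  N·m·s = kg·m·s⁻²·m·s = kg·m²·s⁻¹
The terms do not share a single dimension (kg·m²·s⁻² vs kg·m²·s⁻¹).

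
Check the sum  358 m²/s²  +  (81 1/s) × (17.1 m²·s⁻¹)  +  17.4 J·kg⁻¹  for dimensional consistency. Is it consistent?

Reduce each to base SI dimensions:
  358 m²/s²:  m²·s⁻²
  (81 1/s) × (17.1 m²·s⁻¹):  [s⁻¹] · [m²·s⁻¹] = m²·s⁻²
  17.4 J·kg⁻¹:  J·kg⁻¹ = N·m·kg⁻¹ = m²·s⁻²
Every term reduces to m²·s⁻².

Yes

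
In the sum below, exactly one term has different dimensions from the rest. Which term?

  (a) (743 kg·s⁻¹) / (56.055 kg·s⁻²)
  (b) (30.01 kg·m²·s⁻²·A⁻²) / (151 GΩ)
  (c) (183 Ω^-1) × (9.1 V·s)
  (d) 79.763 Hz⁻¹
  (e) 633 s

(c)

Expand each in SI base units:
  (a) [kg·s⁻¹] / [kg·s⁻²] = s
  (b) [kg·m²·s⁻²·A⁻²] / [kg·m²·s⁻³·A⁻²] = s
  (c) [kg⁻¹·m⁻²·s³·A²] · [kg·m²·s⁻²·A⁻¹] = s·A
  (d) Hz⁻¹ = (s⁻¹)⁻¹ = s
  (e) s
All reduce to s except (c), which is s·A.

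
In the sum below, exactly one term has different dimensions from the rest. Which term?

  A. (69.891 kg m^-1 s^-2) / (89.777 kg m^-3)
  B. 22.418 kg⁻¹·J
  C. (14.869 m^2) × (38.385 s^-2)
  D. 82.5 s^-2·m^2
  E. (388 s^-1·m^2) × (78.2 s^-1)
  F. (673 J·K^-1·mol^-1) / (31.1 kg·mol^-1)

Expand each in SI base units:
  A. [kg·m⁻¹·s⁻²] / [kg·m⁻³] = m²·s⁻²
  B. J·kg⁻¹ = N·m·kg⁻¹ = m²·s⁻²
  C. [m²] · [s⁻²] = m²·s⁻²
  D. m²·s⁻²
  E. [m²·s⁻¹] · [s⁻¹] = m²·s⁻²
  F. [kg·m²·s⁻²·K⁻¹·mol⁻¹] / [kg·mol⁻¹] = m²·s⁻²·K⁻¹
All reduce to m²·s⁻² except F., which is m²·s⁻²·K⁻¹.

F.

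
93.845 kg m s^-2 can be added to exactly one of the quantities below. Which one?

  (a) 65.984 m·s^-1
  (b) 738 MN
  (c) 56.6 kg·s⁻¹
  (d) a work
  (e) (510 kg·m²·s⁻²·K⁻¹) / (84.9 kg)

Reference: kg·m·s⁻².
Each option:
  (a) m·s⁻¹
  (b) N = kg·m·s⁻²  ← same
  (c) kg·s⁻¹
  (d) [work] = kg·m²·s⁻²
  (e) [kg·m²·s⁻²·K⁻¹] / [kg] = m²·s⁻²·K⁻¹
Only (b) matches kg·m·s⁻².

(b)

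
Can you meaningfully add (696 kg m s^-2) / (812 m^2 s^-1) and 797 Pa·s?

Yes

In SI base units:
  (696 kg m s^-2) / (812 m^2 s^-1):  [kg·m·s⁻²] / [m²·s⁻¹] = kg·m⁻¹·s⁻¹
  797 Pa·s:  Pa·s = N·m⁻²·s = kg·m⁻¹·s⁻¹
Both are kg·m⁻¹·s⁻¹, so they have the same dimensions and can be added.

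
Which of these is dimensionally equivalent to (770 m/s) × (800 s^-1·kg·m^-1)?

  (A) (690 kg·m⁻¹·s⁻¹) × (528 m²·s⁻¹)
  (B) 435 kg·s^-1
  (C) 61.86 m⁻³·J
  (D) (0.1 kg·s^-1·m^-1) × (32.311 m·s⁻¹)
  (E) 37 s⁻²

Reference: [m·s⁻¹] · [kg·m⁻¹·s⁻¹] = kg·s⁻².
Each option:
  (A) [kg·m⁻¹·s⁻¹] · [m²·s⁻¹] = kg·m·s⁻²
  (B) kg·s⁻¹
  (C) J·m⁻³ = N·m·m⁻³ = kg·m⁻¹·s⁻²
  (D) [kg·m⁻¹·s⁻¹] · [m·s⁻¹] = kg·s⁻²  ← same
  (E) s⁻²
Only (D) matches kg·s⁻².

(D)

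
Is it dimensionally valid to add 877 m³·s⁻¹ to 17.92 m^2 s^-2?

In SI base units:
  877 m³·s⁻¹:  m³·s⁻¹
  17.92 m^2 s^-2:  m²·s⁻²
m³·s⁻¹ ≠ m²·s⁻², so they cannot be added.

No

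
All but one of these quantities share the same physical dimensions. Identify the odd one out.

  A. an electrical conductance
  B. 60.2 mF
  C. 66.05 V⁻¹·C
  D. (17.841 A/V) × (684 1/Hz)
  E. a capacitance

In SI base units:
  A. [electrical conductance] = kg⁻¹·m⁻²·s³·A²
  B. F = C·V⁻¹ = kg⁻¹·m⁻²·s⁴·A²
  C. C·V⁻¹ = s·A·(J·C⁻¹)⁻¹ = kg⁻¹·m⁻²·s⁴·A²
  D. [kg⁻¹·m⁻²·s³·A²] · [s] = kg⁻¹·m⁻²·s⁴·A²
  E. [capacitance] = kg⁻¹·m⁻²·s⁴·A²
All reduce to kg⁻¹·m⁻²·s⁴·A² except A., which is kg⁻¹·m⁻²·s³·A².

A.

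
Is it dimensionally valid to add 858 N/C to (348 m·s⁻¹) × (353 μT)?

Yes

Dimensions:
  858 N/C:  N·C⁻¹ = kg·m·s⁻²·(s·A)⁻¹ = kg·m·s⁻³·A⁻¹
  (348 m·s⁻¹) × (353 μT):  [m·s⁻¹] · [kg·s⁻²·A⁻¹] = kg·m·s⁻³·A⁻¹
Both are kg·m·s⁻³·A⁻¹, so they have the same dimensions and can be added.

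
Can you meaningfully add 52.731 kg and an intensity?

No

In SI base units:
  52.731 kg:  kg
  an intensity:  [intensity] = kg·s⁻³
kg ≠ kg·s⁻³, so they cannot be added.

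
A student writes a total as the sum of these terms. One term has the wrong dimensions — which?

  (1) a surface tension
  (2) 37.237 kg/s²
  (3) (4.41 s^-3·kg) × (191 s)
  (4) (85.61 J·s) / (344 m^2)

(4)

In SI base units:
  (1) [surface tension] = kg·s⁻²
  (2) kg·s⁻²
  (3) [kg·s⁻³] · [s] = kg·s⁻²
  (4) [kg·m²·s⁻¹] / [m²] = kg·s⁻¹
All reduce to kg·s⁻² except (4), which is kg·s⁻¹.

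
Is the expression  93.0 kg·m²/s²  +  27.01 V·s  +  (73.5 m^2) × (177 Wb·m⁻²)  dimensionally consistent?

No

In SI base units:
  93.0 kg·m²/s²:  kg·m²·s⁻²
  27.01 V·s:  V·s = J·C⁻¹·s = kg·m²·s⁻²·A⁻¹
  (73.5 m^2) × (177 Wb·m⁻²):  [m²] · [kg·s⁻²·A⁻¹] = kg·m²·s⁻²·A⁻¹
The terms do not share a single dimension (kg·m²·s⁻² vs kg·m²·s⁻²·A⁻¹).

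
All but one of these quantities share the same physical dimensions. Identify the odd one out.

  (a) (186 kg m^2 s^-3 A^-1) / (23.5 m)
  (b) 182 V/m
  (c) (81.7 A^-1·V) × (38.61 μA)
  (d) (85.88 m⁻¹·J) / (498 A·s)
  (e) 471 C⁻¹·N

Dimensions:
  (a) [kg·m²·s⁻³·A⁻¹] / [m] = kg·m·s⁻³·A⁻¹
  (b) V·m⁻¹ = J·C⁻¹·m⁻¹ = kg·m·s⁻³·A⁻¹
  (c) [kg·m²·s⁻³·A⁻²] · [A] = kg·m²·s⁻³·A⁻¹
  (d) [kg·m·s⁻²] / [s·A] = kg·m·s⁻³·A⁻¹
  (e) N·C⁻¹ = kg·m·s⁻²·(s·A)⁻¹ = kg·m·s⁻³·A⁻¹
All reduce to kg·m·s⁻³·A⁻¹ except (c), which is kg·m²·s⁻³·A⁻¹.

(c)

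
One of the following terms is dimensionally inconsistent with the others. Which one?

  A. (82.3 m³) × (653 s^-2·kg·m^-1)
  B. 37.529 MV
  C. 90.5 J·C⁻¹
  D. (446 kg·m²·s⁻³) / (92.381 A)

A.

Expand each in SI base units:
  A. [m³] · [kg·m⁻¹·s⁻²] = kg·m²·s⁻²
  B. V = J·C⁻¹ = kg·m²·s⁻³·A⁻¹
  C. J·C⁻¹ = N·m·(s·A)⁻¹ = kg·m²·s⁻³·A⁻¹
  D. [kg·m²·s⁻³] / [A] = kg·m²·s⁻³·A⁻¹
All reduce to kg·m²·s⁻³·A⁻¹ except A., which is kg·m²·s⁻².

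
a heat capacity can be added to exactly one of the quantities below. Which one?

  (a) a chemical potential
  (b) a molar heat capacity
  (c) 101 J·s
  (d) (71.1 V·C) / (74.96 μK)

(d)

Reference: [heat capacity] = kg·m²·s⁻²·K⁻¹.
Each option:
  (a) [chemical potential] = kg·m²·s⁻²·mol⁻¹
  (b) [molar heat capacity] = kg·m²·s⁻²·K⁻¹·mol⁻¹
  (c) J·s = N·m·s = kg·m²·s⁻¹
  (d) [kg·m²·s⁻²] / [K] = kg·m²·s⁻²·K⁻¹  ← same
Only (d) matches kg·m²·s⁻²·K⁻¹.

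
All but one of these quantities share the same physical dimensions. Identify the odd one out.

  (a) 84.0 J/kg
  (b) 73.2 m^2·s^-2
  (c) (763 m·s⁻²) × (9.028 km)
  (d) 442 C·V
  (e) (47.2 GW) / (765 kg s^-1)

(d)

Dimensions:
  (a) J·kg⁻¹ = N·m·kg⁻¹ = m²·s⁻²
  (b) m²·s⁻²
  (c) [m·s⁻²] · [m] = m²·s⁻²
  (d) C·V = s·A·J·C⁻¹ = kg·m²·s⁻²
  (e) [kg·m²·s⁻³] / [kg·s⁻¹] = m²·s⁻²
All reduce to m²·s⁻² except (d), which is kg·m²·s⁻².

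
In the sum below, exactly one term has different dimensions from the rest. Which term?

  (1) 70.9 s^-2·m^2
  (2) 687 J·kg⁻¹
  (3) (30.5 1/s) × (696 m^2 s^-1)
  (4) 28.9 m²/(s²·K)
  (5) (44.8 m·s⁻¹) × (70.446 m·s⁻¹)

(4)

In SI base units:
  (1) m²·s⁻²
  (2) J·kg⁻¹ = N·m·kg⁻¹ = m²·s⁻²
  (3) [s⁻¹] · [m²·s⁻¹] = m²·s⁻²
  (4) m²·s⁻²·K⁻¹
  (5) [m·s⁻¹] · [m·s⁻¹] = m²·s⁻²
All reduce to m²·s⁻² except (4), which is m²·s⁻²·K⁻¹.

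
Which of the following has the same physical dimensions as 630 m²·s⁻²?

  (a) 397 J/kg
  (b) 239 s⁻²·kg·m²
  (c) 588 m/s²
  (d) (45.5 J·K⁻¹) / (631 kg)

Reference: m²·s⁻².
Each option:
  (a) J·kg⁻¹ = N·m·kg⁻¹ = m²·s⁻²  ← same
  (b) kg·m²·s⁻²
  (c) m·s⁻²
  (d) [kg·m²·s⁻²·K⁻¹] / [kg] = m²·s⁻²·K⁻¹
Only (a) matches m²·s⁻².

(a)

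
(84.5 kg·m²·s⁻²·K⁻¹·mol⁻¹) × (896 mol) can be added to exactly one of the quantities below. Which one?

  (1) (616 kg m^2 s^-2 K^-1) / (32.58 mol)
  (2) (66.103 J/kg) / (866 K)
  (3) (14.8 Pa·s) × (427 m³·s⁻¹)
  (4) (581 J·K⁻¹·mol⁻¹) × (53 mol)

(4)

Reference: [kg·m²·s⁻²·K⁻¹·mol⁻¹] · [mol] = kg·m²·s⁻²·K⁻¹.
Each option:
  (1) [kg·m²·s⁻²·K⁻¹] / [mol] = kg·m²·s⁻²·K⁻¹·mol⁻¹
  (2) [m²·s⁻²] / [K] = m²·s⁻²·K⁻¹
  (3) [kg·m⁻¹·s⁻¹] · [m³·s⁻¹] = kg·m²·s⁻²
  (4) [kg·m²·s⁻²·K⁻¹·mol⁻¹] · [mol] = kg·m²·s⁻²·K⁻¹  ← same
Only (4) matches kg·m²·s⁻²·K⁻¹.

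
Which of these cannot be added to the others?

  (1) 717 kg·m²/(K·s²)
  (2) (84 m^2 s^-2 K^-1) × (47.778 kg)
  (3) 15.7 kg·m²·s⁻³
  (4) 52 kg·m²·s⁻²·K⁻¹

(3)

In SI base units:
  (1) kg·m²·s⁻²·K⁻¹
  (2) [m²·s⁻²·K⁻¹] · [kg] = kg·m²·s⁻²·K⁻¹
  (3) kg·m²·s⁻³
  (4) kg·m²·s⁻²·K⁻¹
All reduce to kg·m²·s⁻²·K⁻¹ except (3), which is kg·m²·s⁻³.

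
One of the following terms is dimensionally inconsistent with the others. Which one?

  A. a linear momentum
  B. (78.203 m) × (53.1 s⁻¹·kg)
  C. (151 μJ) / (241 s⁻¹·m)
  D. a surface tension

D.

Work out the base dimensions of each:
  A. [linear momentum] = kg·m·s⁻¹
  B. [m] · [kg·s⁻¹] = kg·m·s⁻¹
  C. [kg·m²·s⁻²] / [m·s⁻¹] = kg·m·s⁻¹
  D. [surface tension] = kg·s⁻²
All reduce to kg·m·s⁻¹ except D., which is kg·s⁻².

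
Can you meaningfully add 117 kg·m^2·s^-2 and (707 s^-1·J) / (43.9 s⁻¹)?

Yes

Work out the base dimensions of each:
  117 kg·m^2·s^-2:  kg·m²·s⁻²
  (707 s^-1·J) / (43.9 s⁻¹):  [kg·m²·s⁻³] / [s⁻¹] = kg·m²·s⁻²
Both are kg·m²·s⁻², so they have the same dimensions and can be added.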